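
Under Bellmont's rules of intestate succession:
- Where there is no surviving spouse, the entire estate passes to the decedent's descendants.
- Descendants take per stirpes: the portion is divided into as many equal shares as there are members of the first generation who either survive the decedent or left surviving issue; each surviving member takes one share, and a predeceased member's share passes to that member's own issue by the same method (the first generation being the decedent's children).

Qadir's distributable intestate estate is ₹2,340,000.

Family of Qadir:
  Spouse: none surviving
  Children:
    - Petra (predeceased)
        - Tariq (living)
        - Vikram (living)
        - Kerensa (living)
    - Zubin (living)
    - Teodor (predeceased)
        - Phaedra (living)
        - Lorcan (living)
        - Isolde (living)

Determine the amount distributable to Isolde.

Isolde receives ₹260,000.

The entire ₹2,340,000 passes to the descendants.
That amount (₹2,340,000) is divided into 3 shares of ₹780,000: Zubin takes ₹780,000; Petra's ₹780,000 share passes to Petra's issue; Teodor's ₹780,000 share passes to Teodor's issue.
Petra's share (₹780,000) is divided into 3 shares of ₹260,000: Tariq, Vikram, and Kerensa each take ₹260,000.
Teodor's share (₹780,000) is divided into 3 shares of ₹260,000: Phaedra, Lorcan, and Isolde each take ₹260,000.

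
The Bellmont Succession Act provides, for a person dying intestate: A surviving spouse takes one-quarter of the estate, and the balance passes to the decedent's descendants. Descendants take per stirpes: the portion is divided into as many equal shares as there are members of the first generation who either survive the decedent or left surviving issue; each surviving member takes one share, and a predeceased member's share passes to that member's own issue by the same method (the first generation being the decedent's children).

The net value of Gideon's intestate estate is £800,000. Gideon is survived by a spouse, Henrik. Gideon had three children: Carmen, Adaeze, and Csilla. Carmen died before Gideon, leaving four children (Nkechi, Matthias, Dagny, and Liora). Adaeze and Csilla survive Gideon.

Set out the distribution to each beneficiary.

Henrik: £200,000; Nkechi: £50,000; Matthias: £50,000; Dagny: £50,000; Liora: £50,000; Adaeze: £200,000; Csilla: £200,000

Henrik takes one-quarter of £800,000 = £200,000. The remaining £600,000 passes to the descendants.
The descendants' portion (£600,000) is divided into 3 shares of £200,000: Adaeze and Csilla each take £200,000; Carmen's £200,000 share passes to Carmen's issue.
Carmen's share (£200,000) is divided into 4 shares of £50,000: Nkechi, Matthias, Dagny, and Liora each take £50,000.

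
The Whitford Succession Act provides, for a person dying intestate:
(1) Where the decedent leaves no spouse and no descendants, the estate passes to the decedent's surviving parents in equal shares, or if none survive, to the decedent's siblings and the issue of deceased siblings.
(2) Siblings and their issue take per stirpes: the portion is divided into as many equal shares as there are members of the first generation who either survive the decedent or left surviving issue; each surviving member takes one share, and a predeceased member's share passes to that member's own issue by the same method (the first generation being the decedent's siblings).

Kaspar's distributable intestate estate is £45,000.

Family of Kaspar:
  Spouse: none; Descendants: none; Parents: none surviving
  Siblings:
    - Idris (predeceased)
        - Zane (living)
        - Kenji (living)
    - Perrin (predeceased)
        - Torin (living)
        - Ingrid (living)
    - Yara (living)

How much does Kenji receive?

The entire £45,000 passes to the siblings and their issue.
That amount (£45,000) is divided into 3 shares of £15,000: Yara takes £15,000; Idris's £15,000 share passes to Idris's issue; Perrin's £15,000 share passes to Perrin's issue.
Idris's share (£15,000) is divided into 2 shares of £7,500: Zane and Kenji each take £7,500.
Perrin's share (£15,000) is divided into 2 shares of £7,500: Torin and Ingrid each take £7,500.

Kenji receives £7,500.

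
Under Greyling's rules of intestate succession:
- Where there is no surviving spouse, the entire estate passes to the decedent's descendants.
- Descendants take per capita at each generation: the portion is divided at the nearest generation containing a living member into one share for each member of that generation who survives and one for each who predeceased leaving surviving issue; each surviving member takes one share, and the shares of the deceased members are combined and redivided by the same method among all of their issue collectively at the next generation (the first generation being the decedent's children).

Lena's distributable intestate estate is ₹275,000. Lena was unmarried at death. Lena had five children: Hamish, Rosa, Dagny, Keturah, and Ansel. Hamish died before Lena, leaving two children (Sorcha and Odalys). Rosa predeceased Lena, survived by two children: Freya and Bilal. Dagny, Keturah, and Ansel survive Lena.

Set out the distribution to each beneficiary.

Sorcha: ₹27,500; Odalys: ₹27,500; Freya: ₹27,500; Bilal: ₹27,500; Dagny: ₹55,000; Keturah: ₹55,000; Ansel: ₹55,000

The entire ₹275,000 passes to the descendants.
That amount (₹275,000) is divided at the children's generation into 5 shares of ₹55,000. Dagny, Keturah, and Ansel each take ₹55,000. The 2 shares of the deceased (Hamish and Rosa) are combined into a pool of ₹110,000.
That pool (₹110,000) is divided at the grandchildren's generation equally among Sorcha, Odalys, Freya, and Bilal: ₹27,500 each.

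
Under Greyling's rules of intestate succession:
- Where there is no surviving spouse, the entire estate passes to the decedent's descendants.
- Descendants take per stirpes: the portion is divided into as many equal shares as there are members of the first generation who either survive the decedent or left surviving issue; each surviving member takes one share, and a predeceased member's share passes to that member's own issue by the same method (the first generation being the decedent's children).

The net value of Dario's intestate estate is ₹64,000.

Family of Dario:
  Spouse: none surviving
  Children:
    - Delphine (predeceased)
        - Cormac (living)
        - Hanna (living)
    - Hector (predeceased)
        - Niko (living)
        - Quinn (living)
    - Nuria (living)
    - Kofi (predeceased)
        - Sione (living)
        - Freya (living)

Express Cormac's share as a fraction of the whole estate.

The entire ₹64,000 passes to the descendants.
That amount (₹64,000) is divided into 4 shares of ₹16,000: Nuria takes ₹16,000; Delphine's ₹16,000 share passes to Delphine's issue; Hector's ₹16,000 share passes to Hector's issue; Kofi's ₹16,000 share passes to Kofi's issue.
Delphine's share (₹16,000) is divided into 2 shares of ₹8,000: Cormac and Hanna each take ₹8,000.
Hector's share (₹16,000) is divided into 2 shares of ₹8,000: Niko and Quinn each take ₹8,000.
Kofi's share (₹16,000) is divided into 2 shares of ₹8,000: Sione and Freya each take ₹8,000.

Cormac receives 1/8 of the estate.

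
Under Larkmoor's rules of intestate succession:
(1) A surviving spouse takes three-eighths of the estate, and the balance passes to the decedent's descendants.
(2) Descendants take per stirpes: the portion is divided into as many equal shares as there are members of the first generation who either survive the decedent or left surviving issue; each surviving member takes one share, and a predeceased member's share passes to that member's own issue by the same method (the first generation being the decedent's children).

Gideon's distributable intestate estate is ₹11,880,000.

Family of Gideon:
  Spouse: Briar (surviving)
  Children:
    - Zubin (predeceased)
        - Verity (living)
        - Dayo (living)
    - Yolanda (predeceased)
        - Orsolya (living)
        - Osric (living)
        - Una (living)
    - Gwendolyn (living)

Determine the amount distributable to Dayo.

Dayo receives ₹1,237,500.

Briar takes three-eighths of ₹11,880,000 = ₹4,455,000. The remaining ₹7,425,000 passes to the descendants.
The descendants' portion (₹7,425,000) is divided into 3 shares of ₹2,475,000: Gwendolyn takes ₹2,475,000; Zubin's ₹2,475,000 share passes to Zubin's issue; Yolanda's ₹2,475,000 share passes to Yolanda's issue.
Zubin's share (₹2,475,000) is divided into 2 shares of ₹1,237,500: Verity and Dayo each take ₹1,237,500.
Yolanda's share (₹2,475,000) is divided into 3 shares of ₹825,000: Orsolya, Osric, and Una each take ₹825,000.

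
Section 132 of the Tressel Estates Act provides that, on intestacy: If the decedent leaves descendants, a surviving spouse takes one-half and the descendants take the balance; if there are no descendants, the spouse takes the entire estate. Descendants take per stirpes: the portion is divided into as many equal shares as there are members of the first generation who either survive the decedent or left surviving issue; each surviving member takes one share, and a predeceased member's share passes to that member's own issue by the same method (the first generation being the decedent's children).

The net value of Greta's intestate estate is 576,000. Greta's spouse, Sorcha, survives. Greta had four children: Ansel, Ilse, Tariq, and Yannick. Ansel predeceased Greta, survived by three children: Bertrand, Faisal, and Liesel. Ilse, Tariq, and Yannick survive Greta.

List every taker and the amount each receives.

Sorcha takes one-half of 576,000 = 288,000. The remaining 288,000 passes to the descendants.
The descendants' portion (288,000) is divided into 4 shares of 72,000: Ilse, Tariq, and Yannick each take 72,000; Ansel's 72,000 share passes to Ansel's issue.
Ansel's share (72,000) is divided into 3 shares of 24,000: Bertrand, Faisal, and Liesel each take 24,000.

Sorcha: 288,000; Bertrand: 24,000; Faisal: 24,000; Liesel: 24,000; Ilse: 72,000; Tariq: 72,000; Yannick: 72,000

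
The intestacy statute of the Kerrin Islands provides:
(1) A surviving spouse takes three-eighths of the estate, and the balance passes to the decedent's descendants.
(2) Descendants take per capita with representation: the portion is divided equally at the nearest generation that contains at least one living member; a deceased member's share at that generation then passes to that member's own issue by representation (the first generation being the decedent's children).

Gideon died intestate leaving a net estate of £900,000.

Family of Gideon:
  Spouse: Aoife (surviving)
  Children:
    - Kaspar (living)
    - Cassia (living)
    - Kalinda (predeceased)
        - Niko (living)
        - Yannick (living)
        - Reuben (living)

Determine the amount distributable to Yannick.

Yannick receives £62,500.

Aoife takes three-eighths of £900,000 = £337,500. The remaining £562,500 passes to the descendants.
The descendants' portion (£562,500) is divided into 3 shares of £187,500: Kaspar and Cassia each take £187,500; Kalinda's £187,500 share passes to Kalinda's issue.
Kalinda's share (£187,500) is divided into 3 shares of £62,500: Niko, Yannick, and Reuben each take £62,500.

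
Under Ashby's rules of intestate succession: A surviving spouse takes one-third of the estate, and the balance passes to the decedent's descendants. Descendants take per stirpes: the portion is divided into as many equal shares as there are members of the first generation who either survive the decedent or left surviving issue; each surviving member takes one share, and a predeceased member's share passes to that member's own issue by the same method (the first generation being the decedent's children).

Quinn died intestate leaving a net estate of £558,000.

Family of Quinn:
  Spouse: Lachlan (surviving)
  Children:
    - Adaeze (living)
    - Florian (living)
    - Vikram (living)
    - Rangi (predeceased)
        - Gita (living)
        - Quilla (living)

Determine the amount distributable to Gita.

Gita receives £46,500.

Lachlan takes one-third of £558,000 = £186,000. The remaining £372,000 passes to the descendants.
The descendants' portion (£372,000) is divided into 4 shares of £93,000: Adaeze, Florian, and Vikram each take £93,000; Rangi's £93,000 share passes to Rangi's issue.
Rangi's share (£93,000) is divided into 2 shares of £46,500: Gita and Quilla each take £46,500.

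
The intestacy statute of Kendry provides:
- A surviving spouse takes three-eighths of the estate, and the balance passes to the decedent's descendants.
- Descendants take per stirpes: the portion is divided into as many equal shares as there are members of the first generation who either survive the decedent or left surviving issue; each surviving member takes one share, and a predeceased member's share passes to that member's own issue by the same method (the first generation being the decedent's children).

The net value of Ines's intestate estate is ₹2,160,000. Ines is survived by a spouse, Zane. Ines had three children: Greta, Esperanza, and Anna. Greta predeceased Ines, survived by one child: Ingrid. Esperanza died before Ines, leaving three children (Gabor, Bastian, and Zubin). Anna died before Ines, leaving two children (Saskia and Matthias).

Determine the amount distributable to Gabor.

Gabor receives ₹150,000.

Zane takes three-eighths of ₹2,160,000 = ₹810,000. The remaining ₹1,350,000 passes to the descendants.
The descendants' portion (₹1,350,000) is divided into 3 shares of ₹450,000: Greta's ₹450,000 share passes to Greta's issue; Esperanza's ₹450,000 share passes to Esperanza's issue; Anna's ₹450,000 share passes to Anna's issue.
Greta's share (₹450,000) passes entirely to Ingrid.
Esperanza's share (₹450,000) is divided into 3 shares of ₹150,000: Gabor, Bastian, and Zubin each take ₹150,000.
Anna's share (₹450,000) is divided into 2 shares of ₹225,000: Saskia and Matthias each take ₹225,000.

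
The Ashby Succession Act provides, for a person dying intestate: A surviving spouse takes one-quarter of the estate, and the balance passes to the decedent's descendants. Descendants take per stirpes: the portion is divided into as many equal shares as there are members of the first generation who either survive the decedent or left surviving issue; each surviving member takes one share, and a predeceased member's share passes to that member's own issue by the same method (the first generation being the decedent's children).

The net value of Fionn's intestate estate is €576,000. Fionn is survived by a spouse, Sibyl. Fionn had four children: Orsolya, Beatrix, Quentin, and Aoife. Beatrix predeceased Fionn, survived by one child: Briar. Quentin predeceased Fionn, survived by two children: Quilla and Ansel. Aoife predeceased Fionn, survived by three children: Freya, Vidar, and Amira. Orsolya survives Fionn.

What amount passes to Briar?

Sibyl takes one-quarter of €576,000 = €144,000. The remaining €432,000 passes to the descendants.
The descendants' portion (€432,000) is divided into 4 shares of €108,000: Orsolya takes €108,000; Beatrix's €108,000 share passes to Beatrix's issue; Quentin's €108,000 share passes to Quentin's issue; Aoife's €108,000 share passes to Aoife's issue.
Beatrix's share (€108,000) passes entirely to Briar.
Quentin's share (€108,000) is divided into 2 shares of €54,000: Quilla and Ansel each take €54,000.
Aoife's share (€108,000) is divided into 3 shares of €36,000: Freya, Vidar, and Amira each take €36,000.

Briar receives €108,000.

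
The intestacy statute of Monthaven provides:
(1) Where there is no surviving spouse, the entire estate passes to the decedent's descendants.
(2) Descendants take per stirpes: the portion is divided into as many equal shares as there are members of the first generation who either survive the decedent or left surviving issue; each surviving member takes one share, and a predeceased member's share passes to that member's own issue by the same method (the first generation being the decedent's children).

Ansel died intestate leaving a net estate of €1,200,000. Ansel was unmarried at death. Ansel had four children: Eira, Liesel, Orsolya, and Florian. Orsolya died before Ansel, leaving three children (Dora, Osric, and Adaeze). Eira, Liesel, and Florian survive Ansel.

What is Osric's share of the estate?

The entire €1,200,000 passes to the descendants.
That amount (€1,200,000) is divided into 4 shares of €300,000: Eira, Liesel, and Florian each take €300,000; Orsolya's €300,000 share passes to Orsolya's issue.
Orsolya's share (€300,000) is divided into 3 shares of €100,000: Dora, Osric, and Adaeze each take €100,000.

Osric receives €100,000.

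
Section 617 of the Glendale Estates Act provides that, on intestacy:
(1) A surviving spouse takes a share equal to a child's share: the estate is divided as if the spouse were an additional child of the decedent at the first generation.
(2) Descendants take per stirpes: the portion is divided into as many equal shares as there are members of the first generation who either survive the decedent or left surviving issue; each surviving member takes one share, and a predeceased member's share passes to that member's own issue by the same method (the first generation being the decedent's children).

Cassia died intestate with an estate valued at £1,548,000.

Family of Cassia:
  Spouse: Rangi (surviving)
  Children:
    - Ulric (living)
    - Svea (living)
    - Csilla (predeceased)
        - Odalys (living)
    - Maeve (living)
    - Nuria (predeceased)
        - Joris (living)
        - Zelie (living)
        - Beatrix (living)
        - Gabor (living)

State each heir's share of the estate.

The spouse counts as an additional share at the children's level, so there are 6 primary shares of £258,000. Rangi takes one such share (£258,000).
The children's combined portion (£1,290,000) is divided into 5 shares of £258,000: Ulric, Svea, and Maeve each take £258,000; Csilla's £258,000 share passes to Csilla's issue; Nuria's £258,000 share passes to Nuria's issue.
Csilla's share (£258,000) passes entirely to Odalys.
Nuria's share (£258,000) is divided into 4 shares of £64,500: Joris, Zelie, Beatrix, and Gabor each take £64,500.

Rangi: £258,000; Ulric: £258,000; Svea: £258,000; Odalys: £258,000; Maeve: £258,000; Joris: £64,500; Zelie: £64,500; Beatrix: £64,500; Gabor: £64,500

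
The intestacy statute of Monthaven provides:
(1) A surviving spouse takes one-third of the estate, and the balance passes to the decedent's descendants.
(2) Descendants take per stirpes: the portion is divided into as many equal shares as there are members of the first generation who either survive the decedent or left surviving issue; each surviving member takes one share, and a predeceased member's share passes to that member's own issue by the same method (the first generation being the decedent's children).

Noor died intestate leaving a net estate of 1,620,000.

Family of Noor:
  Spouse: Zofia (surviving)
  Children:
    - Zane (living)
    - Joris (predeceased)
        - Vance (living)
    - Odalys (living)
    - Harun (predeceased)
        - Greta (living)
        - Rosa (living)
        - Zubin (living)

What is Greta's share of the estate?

Greta receives 90,000.

Zofia takes one-third of 1,620,000 = 540,000. The remaining 1,080,000 passes to the descendants.
The descendants' portion (1,080,000) is divided into 4 shares of 270,000: Zane and Odalys each take 270,000; Joris's 270,000 share passes to Joris's issue; Harun's 270,000 share passes to Harun's issue.
Joris's share (270,000) passes entirely to Vance.
Harun's share (270,000) is divided into 3 shares of 90,000: Greta, Rosa, and Zubin each take 90,000.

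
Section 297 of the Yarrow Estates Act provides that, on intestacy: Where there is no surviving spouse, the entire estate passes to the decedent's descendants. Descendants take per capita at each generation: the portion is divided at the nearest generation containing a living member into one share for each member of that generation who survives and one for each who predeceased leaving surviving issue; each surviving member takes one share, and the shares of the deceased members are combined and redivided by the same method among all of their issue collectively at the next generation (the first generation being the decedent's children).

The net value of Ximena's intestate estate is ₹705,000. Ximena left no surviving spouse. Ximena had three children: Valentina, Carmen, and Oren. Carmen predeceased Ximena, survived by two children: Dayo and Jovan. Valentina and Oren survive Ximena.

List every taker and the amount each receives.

Valentina: ₹235,000; Dayo: ₹117,500; Jovan: ₹117,500; Oren: ₹235,000

The entire ₹705,000 passes to the descendants.
That amount (₹705,000) is divided at the children's generation into 3 shares of ₹235,000. Valentina and Oren each take ₹235,000. The remaining share for the deceased Carmen (₹235,000) is carried to the next generation.
That pool (₹235,000) is divided at the grandchildren's generation equally among Dayo and Jovan: ₹117,500 each.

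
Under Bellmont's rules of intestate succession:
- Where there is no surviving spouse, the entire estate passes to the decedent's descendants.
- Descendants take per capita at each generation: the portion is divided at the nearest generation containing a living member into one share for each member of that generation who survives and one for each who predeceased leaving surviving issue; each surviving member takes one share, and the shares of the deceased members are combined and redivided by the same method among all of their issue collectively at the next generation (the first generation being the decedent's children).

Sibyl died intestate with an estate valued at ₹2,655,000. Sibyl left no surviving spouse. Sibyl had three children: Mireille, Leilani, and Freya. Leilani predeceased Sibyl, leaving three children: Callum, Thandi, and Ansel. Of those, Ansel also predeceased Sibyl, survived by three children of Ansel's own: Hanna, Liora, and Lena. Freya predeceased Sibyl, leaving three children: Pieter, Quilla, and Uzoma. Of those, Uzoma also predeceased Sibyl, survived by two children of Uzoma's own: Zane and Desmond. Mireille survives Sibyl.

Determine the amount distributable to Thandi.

The entire ₹2,655,000 passes to the descendants.
That amount (₹2,655,000) is divided at the children's generation into 3 shares of ₹885,000. Mireille takes ₹885,000. The 2 shares of the deceased (Leilani and Freya) are combined into a pool of ₹1,770,000.
That pool (₹1,770,000) is divided at the grandchildren's generation into 6 shares of ₹295,000. Callum, Thandi, Pieter, and Quilla each take ₹295,000. The 2 shares of the deceased (Ansel and Uzoma) are combined into a pool of ₹590,000.
That pool (₹590,000) is divided at the great-grandchildren's generation equally among Hanna, Liora, Lena, Zane, and Desmond: ₹118,000 each.

Thandi receives ₹295,000.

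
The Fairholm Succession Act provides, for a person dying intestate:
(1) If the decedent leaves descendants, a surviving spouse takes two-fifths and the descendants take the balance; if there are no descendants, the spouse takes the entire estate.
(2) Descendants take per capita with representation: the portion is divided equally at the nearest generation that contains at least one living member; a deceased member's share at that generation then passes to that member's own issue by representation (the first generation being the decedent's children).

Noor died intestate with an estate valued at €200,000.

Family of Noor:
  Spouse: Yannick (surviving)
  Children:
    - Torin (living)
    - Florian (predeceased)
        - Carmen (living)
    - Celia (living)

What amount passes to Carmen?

Carmen receives €40,000.

Yannick takes two-fifths of €200,000 = €80,000. The remaining €120,000 passes to the descendants.
The descendants' portion (€120,000) is divided into 3 shares of €40,000: Torin and Celia each take €40,000; Florian's €40,000 share passes to Florian's issue.
Florian's share (€40,000) passes entirely to Carmen.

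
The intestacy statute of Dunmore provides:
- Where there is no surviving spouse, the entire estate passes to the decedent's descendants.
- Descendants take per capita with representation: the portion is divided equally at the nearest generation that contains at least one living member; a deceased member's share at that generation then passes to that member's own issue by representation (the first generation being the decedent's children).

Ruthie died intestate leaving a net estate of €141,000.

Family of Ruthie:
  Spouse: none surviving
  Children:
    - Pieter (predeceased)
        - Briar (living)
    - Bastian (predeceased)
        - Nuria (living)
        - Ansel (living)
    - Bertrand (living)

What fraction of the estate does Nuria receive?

Nuria receives 1/6 of the estate.

The entire €141,000 passes to the descendants.
That amount (€141,000) is divided into 3 shares of €47,000: Bertrand takes €47,000; Pieter's €47,000 share passes to Pieter's issue; Bastian's €47,000 share passes to Bastian's issue.
Pieter's share (€47,000) passes entirely to Briar.
Bastian's share (€47,000) is divided into 2 shares of €23,500: Nuria and Ansel each take €23,500.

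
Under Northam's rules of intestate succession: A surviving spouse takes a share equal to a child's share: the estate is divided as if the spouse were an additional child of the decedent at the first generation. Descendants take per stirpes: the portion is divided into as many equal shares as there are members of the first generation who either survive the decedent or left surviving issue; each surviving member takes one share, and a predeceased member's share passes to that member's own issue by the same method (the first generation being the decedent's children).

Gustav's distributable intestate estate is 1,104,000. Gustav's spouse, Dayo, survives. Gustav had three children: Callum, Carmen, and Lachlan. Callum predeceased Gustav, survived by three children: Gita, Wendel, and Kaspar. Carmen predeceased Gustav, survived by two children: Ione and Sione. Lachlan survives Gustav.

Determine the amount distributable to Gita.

The spouse counts as an additional share at the children's level, so there are 4 primary shares of 276,000. Dayo takes one such share (276,000).
The children's combined portion (828,000) is divided into 3 shares of 276,000: Lachlan takes 276,000; Callum's 276,000 share passes to Callum's issue; Carmen's 276,000 share passes to Carmen's issue.
Callum's share (276,000) is divided into 3 shares of 92,000: Gita, Wendel, and Kaspar each take 92,000.
Carmen's share (276,000) is divided into 2 shares of 138,000: Ione and Sione each take 138,000.

Gita receives 92,000.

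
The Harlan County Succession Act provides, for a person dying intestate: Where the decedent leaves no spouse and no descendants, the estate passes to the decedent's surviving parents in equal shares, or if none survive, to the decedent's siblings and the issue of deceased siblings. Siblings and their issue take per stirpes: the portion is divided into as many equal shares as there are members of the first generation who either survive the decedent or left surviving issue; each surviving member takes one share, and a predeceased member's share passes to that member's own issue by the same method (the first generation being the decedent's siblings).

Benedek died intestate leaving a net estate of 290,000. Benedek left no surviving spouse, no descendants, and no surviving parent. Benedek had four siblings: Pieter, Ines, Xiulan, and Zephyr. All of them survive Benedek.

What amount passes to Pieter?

The entire 290,000 passes to the siblings and their issue.
That amount (290,000) is divided into 4 shares of 72,500: Pieter, Ines, Xiulan, and Zephyr each take 72,500.

Pieter receives 72,500.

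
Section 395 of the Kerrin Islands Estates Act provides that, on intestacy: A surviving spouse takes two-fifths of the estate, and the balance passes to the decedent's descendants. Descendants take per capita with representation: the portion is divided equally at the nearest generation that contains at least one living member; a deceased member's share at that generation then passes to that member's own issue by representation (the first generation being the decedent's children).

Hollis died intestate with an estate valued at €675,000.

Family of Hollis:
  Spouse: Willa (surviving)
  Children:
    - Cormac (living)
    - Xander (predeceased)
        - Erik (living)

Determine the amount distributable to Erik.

Erik receives €202,500.

Willa takes two-fifths of €675,000 = €270,000. The remaining €405,000 passes to the descendants.
The descendants' portion (€405,000) is divided into 2 shares of €202,500: Cormac takes €202,500; Xander's €202,500 share passes to Xander's issue.
Xander's share (€202,500) passes entirely to Erik.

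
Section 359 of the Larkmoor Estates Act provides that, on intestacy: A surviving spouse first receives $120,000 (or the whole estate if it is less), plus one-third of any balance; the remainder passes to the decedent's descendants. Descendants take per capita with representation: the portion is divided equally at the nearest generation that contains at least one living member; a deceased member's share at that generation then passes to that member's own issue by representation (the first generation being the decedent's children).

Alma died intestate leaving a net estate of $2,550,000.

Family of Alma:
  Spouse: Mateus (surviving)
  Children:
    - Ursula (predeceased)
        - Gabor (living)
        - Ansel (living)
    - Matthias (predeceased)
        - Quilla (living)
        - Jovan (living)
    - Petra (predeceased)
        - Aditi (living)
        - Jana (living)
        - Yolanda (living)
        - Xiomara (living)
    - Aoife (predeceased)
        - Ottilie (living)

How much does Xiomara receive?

Mateus first takes $120,000, leaving a balance of $2,430,000. Mateus then takes one-third of the balance ($810,000), for a total of $930,000. The remaining $1,620,000 passes to the descendants.
No child survives, so the initial division is made at the grandchildren's generation.
The descendants' portion ($1,620,000) is divided into 9 shares of $180,000: Gabor, Ansel, Quilla, Jovan, Aditi, Jana, Yolanda, Xiomara, and Ottilie each take $180,000.

Xiomara receives $180,000.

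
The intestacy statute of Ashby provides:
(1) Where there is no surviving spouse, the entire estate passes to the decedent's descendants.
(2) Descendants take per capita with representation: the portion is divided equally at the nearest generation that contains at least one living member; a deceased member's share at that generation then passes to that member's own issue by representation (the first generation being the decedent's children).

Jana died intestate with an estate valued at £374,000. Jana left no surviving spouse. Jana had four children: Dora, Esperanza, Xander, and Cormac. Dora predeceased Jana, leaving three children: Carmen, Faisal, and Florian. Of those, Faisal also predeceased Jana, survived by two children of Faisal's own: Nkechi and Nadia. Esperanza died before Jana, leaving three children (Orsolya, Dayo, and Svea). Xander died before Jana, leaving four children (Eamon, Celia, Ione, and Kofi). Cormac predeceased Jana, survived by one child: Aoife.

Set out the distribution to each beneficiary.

Carmen: £34,000; Nkechi: £17,000; Nadia: £17,000; Florian: £34,000; Orsolya: £34,000; Dayo: £34,000; Svea: £34,000; Eamon: £34,000; Celia: £34,000; Ione: £34,000; Kofi: £34,000; Aoife: £34,000

The entire £374,000 passes to the descendants.
No child survives, so the initial division is made at the grandchildren's generation.
That amount (£374,000) is divided into 11 shares of £34,000: Carmen, Florian, Orsolya, Dayo, Svea, Eamon, Celia, Ione, Kofi, and Aoife each take £34,000; Faisal's £34,000 share passes to Faisal's issue.
Faisal's share (£34,000) is divided into 2 shares of £17,000: Nkechi and Nadia each take £17,000.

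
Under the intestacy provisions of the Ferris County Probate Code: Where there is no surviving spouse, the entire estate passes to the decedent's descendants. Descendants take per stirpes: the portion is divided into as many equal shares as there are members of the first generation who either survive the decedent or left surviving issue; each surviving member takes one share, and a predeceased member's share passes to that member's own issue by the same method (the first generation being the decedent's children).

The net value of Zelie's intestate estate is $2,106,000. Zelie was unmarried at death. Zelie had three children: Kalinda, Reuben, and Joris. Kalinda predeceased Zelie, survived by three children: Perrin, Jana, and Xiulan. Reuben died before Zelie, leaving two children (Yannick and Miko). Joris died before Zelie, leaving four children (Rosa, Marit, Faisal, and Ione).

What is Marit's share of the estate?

Marit receives $175,500.

The entire $2,106,000 passes to the descendants.
That amount ($2,106,000) is divided into 3 shares of $702,000: Kalinda's $702,000 share passes to Kalinda's issue; Reuben's $702,000 share passes to Reuben's issue; Joris's $702,000 share passes to Joris's issue.
Kalinda's share ($702,000) is divided into 3 shares of $234,000: Perrin, Jana, and Xiulan each take $234,000.
Reuben's share ($702,000) is divided into 2 shares of $351,000: Yannick and Miko each take $351,000.
Joris's share ($702,000) is divided into 4 shares of $175,500: Rosa, Marit, Faisal, and Ione each take $175,500.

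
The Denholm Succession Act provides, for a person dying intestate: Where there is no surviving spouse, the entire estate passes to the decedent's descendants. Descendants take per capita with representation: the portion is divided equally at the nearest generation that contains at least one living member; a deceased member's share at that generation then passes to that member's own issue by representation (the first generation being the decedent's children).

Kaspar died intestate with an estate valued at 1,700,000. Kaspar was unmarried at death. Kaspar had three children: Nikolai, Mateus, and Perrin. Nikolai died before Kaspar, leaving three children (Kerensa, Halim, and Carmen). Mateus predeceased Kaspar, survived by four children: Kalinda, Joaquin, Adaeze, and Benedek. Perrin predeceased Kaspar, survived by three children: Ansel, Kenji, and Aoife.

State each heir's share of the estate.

The entire 1,700,000 passes to the descendants.
No child survives, so the initial division is made at the grandchildren's generation.
That amount (1,700,000) is divided into 10 shares of 170,000: Kerensa, Halim, Carmen, Kalinda, Joaquin, Adaeze, Benedek, Ansel, Kenji, and Aoife each take 170,000.

Kerensa: 170,000; Halim: 170,000; Carmen: 170,000; Kalinda: 170,000; Joaquin: 170,000; Adaeze: 170,000; Benedek: 170,000; Ansel: 170,000; Kenji: 170,000; Aoife: 170,000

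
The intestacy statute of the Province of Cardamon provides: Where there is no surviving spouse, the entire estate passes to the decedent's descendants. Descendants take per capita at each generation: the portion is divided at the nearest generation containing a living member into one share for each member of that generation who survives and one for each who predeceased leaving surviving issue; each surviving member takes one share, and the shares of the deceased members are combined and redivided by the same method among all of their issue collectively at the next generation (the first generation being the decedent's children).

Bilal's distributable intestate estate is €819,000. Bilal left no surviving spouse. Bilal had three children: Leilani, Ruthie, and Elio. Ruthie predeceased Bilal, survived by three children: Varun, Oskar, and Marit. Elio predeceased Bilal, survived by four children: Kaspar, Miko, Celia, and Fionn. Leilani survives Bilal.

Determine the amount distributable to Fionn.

The entire €819,000 passes to the descendants.
That amount (€819,000) is divided at the children's generation into 3 shares of €273,000. Leilani takes €273,000. The 2 shares of the deceased (Ruthie and Elio) are combined into a pool of €546,000.
That pool (€546,000) is divided at the grandchildren's generation equally among Varun, Oskar, Marit, Kaspar, Miko, Celia, and Fionn: €78,000 each.

Fionn receives €78,000.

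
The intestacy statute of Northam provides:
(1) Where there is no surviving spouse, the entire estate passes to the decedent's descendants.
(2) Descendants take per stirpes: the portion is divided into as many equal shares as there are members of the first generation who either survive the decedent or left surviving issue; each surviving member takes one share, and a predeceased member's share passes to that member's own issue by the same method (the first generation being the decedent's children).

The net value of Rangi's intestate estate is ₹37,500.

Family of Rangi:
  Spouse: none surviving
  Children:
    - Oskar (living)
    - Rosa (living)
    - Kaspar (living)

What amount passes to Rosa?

The entire ₹37,500 passes to the descendants.
That amount (₹37,500) is divided into 3 shares of ₹12,500: Oskar, Rosa, and Kaspar each take ₹12,500.

Rosa receives ₹12,500.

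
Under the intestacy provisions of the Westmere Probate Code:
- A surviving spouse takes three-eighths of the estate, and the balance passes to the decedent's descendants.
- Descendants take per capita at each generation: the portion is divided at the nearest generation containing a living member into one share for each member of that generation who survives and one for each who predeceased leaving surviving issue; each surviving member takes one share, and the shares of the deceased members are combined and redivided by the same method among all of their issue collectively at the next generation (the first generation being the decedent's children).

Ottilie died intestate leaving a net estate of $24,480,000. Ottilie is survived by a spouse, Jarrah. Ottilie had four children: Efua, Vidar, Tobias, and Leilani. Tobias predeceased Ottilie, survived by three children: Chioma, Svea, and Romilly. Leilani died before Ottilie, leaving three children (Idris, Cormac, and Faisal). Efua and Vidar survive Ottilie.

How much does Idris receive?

Jarrah takes three-eighths of $24,480,000 = $9,180,000. The remaining $15,300,000 passes to the descendants.
The descendants' portion ($15,300,000) is divided at the children's generation into 4 shares of $3,825,000. Efua and Vidar each take $3,825,000. The 2 shares of the deceased (Tobias and Leilani) are combined into a pool of $7,650,000.
That pool ($7,650,000) is divided at the grandchildren's generation equally among Chioma, Svea, Romilly, Idris, Cormac, and Faisal: $1,275,000 each.

Idris receives $1,275,000.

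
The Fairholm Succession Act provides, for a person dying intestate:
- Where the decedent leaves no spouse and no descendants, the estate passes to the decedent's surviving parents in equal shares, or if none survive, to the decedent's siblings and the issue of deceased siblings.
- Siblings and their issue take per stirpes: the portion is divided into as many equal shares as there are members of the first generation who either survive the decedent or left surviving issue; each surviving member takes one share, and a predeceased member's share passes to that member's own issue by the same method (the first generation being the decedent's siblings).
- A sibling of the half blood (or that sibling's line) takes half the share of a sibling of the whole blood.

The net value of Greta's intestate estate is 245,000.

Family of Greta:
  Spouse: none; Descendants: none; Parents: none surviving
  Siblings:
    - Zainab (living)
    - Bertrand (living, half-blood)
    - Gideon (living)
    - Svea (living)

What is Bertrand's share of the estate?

Bertrand receives 35,000.

The entire 245,000 passes to the siblings and their issue.
Counting each half-blood sibling's line as half a unit, there are 7/2 units in 245,000, so one unit is 70,000. Whole-blood lines (Zainab, Gideon, and Svea) take 70,000 each; half-blood lines (Bertrand) take 35,000 each.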